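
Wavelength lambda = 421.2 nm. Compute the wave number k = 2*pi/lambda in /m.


k = 2 * pi / lambda
= 6.2832 / (421.2e-9)
= 6.2832 / 4.2120e-07
= 1.4917e+07 /m

1.4917e+07


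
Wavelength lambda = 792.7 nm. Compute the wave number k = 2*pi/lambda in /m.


k = 2 * pi / lambda
= 6.2832 / (792.7e-9)
= 6.2832 / 7.9270e-07
= 7.9263e+06 /m

7.9263e+06


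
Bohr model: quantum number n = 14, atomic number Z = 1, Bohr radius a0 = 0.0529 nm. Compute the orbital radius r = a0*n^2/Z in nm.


r = a0 * n^2 / Z
= 0.0529 * 14^2 / 1
= 0.0529 * 196 / 1
= 10.3684 nm

10.3684


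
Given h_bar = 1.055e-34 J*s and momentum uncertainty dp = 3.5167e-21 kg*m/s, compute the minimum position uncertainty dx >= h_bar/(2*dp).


dx = h_bar / (2 * dp)
= 1.055e-34 / (2 * 3.5167e-21)
= 1.055e-34 / 7.0334e-21
= 1.5000e-14 m

1.5000e-14


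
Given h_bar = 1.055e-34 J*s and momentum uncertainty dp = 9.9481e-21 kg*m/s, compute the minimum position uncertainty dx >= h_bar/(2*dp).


dx = h_bar / (2 * dp)
= 1.055e-34 / (2 * 9.9481e-21)
= 1.055e-34 / 1.9896e-20
= 5.3025e-15 m

5.3025e-15


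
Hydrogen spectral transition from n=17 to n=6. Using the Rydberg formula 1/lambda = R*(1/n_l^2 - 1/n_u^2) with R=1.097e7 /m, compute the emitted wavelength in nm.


1/lambda = R * (1/n_l^2 - 1/n_u^2)
= 1.097e7 * (1/6^2 - 1/17^2)
= 1.097e7 * (0.027778 - 0.00346)
= 1.097e7 * 0.024318
= 2.6676e+05 /m
lambda = 1 / 2.6676e+05 = 3748.6353 nm

3748.6353


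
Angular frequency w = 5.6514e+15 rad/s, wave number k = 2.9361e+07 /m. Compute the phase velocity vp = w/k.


vp = w / k
= 5.6514e+15 / 2.9361e+07
= 1.9248e+08 m/s

1.9248e+08


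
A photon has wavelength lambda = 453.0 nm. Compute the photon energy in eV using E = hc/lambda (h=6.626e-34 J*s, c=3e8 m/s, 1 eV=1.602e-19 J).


E = hc / lambda
= (6.626e-34)(3e8) / (453.0e-9)
= 1.9878e-25 / 4.5300e-07
= 4.3881e-19 J
Converting to eV: 4.3881e-19 / 1.602e-19
= 2.7391 eV

2.7391


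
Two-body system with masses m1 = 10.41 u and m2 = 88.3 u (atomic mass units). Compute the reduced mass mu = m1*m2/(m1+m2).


mu = m1 * m2 / (m1 + m2)
= 10.41 * 88.3 / (10.41 + 88.3)
= 919.203 / 98.71
= 9.3122 u

9.3122


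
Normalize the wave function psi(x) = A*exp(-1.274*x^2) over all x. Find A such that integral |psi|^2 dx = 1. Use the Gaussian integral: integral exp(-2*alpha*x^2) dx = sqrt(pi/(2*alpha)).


integral |psi|^2 dx = A^2 * sqrt(pi/(2*alpha)) = 1
A^2 = sqrt(2*alpha/pi)
= sqrt(2 * 1.274 / pi)
= 0.900585
A = sqrt(0.900585)
= 0.949

0.949


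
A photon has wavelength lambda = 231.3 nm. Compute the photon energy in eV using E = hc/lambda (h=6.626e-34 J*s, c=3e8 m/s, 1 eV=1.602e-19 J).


E = hc / lambda
= (6.626e-34)(3e8) / (231.3e-9)
= 1.9878e-25 / 2.3130e-07
= 8.5940e-19 J
Converting to eV: 8.5940e-19 / 1.602e-19
= 5.3646 eV

5.3646


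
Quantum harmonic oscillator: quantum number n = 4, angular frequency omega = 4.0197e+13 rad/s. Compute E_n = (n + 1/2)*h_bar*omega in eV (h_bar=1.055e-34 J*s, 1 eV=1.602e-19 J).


E = (n + 1/2) * h_bar * omega
= (4 + 0.5) * 1.055e-34 * 4.0197e+13
= 4.5 * 4.2408e-21
= 1.9084e-20 J
= 0.1191 eV

0.1191


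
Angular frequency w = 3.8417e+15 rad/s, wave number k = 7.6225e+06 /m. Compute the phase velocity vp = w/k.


vp = w / k
= 3.8417e+15 / 7.6225e+06
= 5.0399e+08 m/s

5.0399e+08


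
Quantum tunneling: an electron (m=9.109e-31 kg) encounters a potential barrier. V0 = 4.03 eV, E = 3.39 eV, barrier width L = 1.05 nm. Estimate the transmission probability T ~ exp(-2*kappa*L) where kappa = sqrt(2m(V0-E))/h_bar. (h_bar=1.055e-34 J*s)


V0 - E = 0.64 eV = 1.0253e-19 J
kappa = sqrt(2 * m * (V0-E)) / h_bar
= sqrt(2 * 9.109e-31 * 1.0253e-19) / 1.055e-34
= 4.0966e+09 /m
2*kappa*L = 2 * 4.0966e+09 * 1.05e-9
= 8.6028
T = exp(-8.6028) = 1.835961e-04

1.835961e-04


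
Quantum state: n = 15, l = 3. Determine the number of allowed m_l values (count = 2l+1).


m_l ranges from -l to +l in integer steps
So m_l goes from -3 to +3
Count = 2l + 1 = 2*3 + 1
= 7

7


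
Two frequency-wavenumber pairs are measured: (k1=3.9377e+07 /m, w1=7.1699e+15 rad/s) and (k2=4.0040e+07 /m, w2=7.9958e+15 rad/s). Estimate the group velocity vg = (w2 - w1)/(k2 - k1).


vg = (w2 - w1) / (k2 - k1)
= (7.9958e+15 - 7.1699e+15) / (4.0040e+07 - 3.9377e+07)
= 8.2590e+14 / 6.6300e+05
= 1.2457e+09 m/s

1.2457e+09


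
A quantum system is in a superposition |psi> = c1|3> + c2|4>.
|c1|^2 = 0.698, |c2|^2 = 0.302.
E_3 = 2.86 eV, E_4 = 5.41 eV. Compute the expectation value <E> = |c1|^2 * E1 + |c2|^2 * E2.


<E> = |c1|^2 * E1 + |c2|^2 * E2
= 0.698 * 2.86 + 0.302 * 5.41
= 1.9963 + 1.6338
= 3.6301 eV

3.6301


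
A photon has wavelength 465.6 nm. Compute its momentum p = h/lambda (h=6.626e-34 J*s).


p = h / lambda
= 6.626e-34 / (465.6e-9)
= 6.626e-34 / 4.6560e-07
= 1.4231e-27 kg*m/s

1.4231e-27


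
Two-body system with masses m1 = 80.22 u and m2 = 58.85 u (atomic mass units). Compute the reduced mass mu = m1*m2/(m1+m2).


mu = m1 * m2 / (m1 + m2)
= 80.22 * 58.85 / (80.22 + 58.85)
= 4720.947 / 139.07
= 33.9466 u

33.9466


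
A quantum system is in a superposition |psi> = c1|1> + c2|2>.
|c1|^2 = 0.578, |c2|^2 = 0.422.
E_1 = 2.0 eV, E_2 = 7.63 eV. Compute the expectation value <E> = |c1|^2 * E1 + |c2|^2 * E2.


<E> = |c1|^2 * E1 + |c2|^2 * E2
= 0.578 * 2.0 + 0.422 * 7.63
= 1.156 + 3.2199
= 4.3759 eV

4.3759


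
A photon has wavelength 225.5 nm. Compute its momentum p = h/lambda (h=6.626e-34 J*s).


p = h / lambda
= 6.626e-34 / (225.5e-9)
= 6.626e-34 / 2.2550e-07
= 2.9384e-27 kg*m/s

2.9384e-27


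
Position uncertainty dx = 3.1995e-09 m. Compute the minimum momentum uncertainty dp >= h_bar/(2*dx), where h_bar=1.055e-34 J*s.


dp = h_bar / (2 * dx)
= 1.055e-34 / (2 * 3.1995e-09)
= 1.055e-34 / 6.3990e-09
= 1.6487e-26 kg*m/s

1.6487e-26


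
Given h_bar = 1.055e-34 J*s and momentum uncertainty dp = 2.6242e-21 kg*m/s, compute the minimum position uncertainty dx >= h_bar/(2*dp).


dx = h_bar / (2 * dp)
= 1.055e-34 / (2 * 2.6242e-21)
= 1.055e-34 / 5.2484e-21
= 2.0101e-14 m

2.0101e-14


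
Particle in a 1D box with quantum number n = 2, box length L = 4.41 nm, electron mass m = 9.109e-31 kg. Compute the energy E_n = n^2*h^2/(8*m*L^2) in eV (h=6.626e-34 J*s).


E = n^2 * h^2 / (8 * m * L^2)
= 2^2 * (6.626e-34)^2 / (8 * 9.109e-31 * (4.41e-9)^2)
= 4 * 4.3904e-67 / (8 * 9.109e-31 * 1.9448e-17)
= 1.2392e-20 J
= 0.0774 eV

0.0774


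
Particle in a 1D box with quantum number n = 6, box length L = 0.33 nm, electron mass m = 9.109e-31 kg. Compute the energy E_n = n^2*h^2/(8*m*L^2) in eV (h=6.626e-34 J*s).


E = n^2 * h^2 / (8 * m * L^2)
= 6^2 * (6.626e-34)^2 / (8 * 9.109e-31 * (0.33e-9)^2)
= 36 * 4.3904e-67 / (8 * 9.109e-31 * 1.0890e-19)
= 1.9917e-17 J
= 124.3238 eV

124.3238


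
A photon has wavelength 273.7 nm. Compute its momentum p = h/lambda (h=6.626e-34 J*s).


p = h / lambda
= 6.626e-34 / (273.7e-9)
= 6.626e-34 / 2.7370e-07
= 2.4209e-27 kg*m/s

2.4209e-27


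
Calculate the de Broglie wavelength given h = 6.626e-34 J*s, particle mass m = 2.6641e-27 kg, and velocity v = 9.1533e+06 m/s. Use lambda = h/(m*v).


lambda = h / (m * v)
= 6.626e-34 / (2.6641e-27 * 9.1533e+06)
= 6.626e-34 / 2.4385e-20
= 2.7172e-14 m

2.7172e-14


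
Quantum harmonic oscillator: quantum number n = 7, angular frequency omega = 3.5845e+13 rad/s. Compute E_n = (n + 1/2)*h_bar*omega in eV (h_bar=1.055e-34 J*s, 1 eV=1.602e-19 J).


E = (n + 1/2) * h_bar * omega
= (7 + 0.5) * 1.055e-34 * 3.5845e+13
= 7.5 * 3.7816e-21
= 2.8362e-20 J
= 0.177 eV

0.177


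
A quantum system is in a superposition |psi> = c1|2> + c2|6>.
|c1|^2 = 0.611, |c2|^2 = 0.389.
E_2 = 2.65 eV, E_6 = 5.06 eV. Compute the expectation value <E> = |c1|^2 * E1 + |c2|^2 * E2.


<E> = |c1|^2 * E1 + |c2|^2 * E2
= 0.611 * 2.65 + 0.389 * 5.06
= 1.6191 + 1.9683
= 3.5875 eV

3.5875


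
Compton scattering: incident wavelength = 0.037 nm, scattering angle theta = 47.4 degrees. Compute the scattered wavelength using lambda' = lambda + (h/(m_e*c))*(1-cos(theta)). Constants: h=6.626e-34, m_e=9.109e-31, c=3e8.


Compton wavelength: h/(m_e*c) = 2.4247e-12 m
d_lambda = 2.4247e-12 * (1 - cos(47.4 deg))
= 2.4247e-12 * 0.323124
= 7.8348e-13 m = 0.000783 nm
lambda' = 0.037 + 0.000783
= 0.037783 nm

0.037783


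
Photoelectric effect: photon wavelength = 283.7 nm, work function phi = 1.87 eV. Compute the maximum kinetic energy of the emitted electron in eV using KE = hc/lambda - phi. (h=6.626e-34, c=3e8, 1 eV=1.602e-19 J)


E_photon = hc / lambda
= (6.626e-34)(3e8) / (283.7e-9)
= 7.0067e-19 J
= 4.3737 eV
KE = E_photon - phi
= 4.3737 - 1.87
= 2.5037 eV

2.5037


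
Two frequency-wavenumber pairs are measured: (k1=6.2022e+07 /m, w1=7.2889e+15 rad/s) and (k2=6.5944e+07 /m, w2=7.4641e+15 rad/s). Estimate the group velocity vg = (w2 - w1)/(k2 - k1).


vg = (w2 - w1) / (k2 - k1)
= (7.4641e+15 - 7.2889e+15) / (6.5944e+07 - 6.2022e+07)
= 1.7520e+14 / 3.9220e+06
= 4.4671e+07 m/s

4.4671e+07


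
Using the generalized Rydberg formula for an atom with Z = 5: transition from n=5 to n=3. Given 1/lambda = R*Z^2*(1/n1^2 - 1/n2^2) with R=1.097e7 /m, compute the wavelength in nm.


1/lambda = R * Z^2 * (1/n1^2 - 1/n2^2)
= 1.097e7 * 5^2 * (1/3^2 - 1/5^2)
= 1.097e7 * 25 * (0.111111 - 0.04)
= 1.9502e+07 /m
lambda = 1 / 1.9502e+07
= 51.2762 nm

51.2762


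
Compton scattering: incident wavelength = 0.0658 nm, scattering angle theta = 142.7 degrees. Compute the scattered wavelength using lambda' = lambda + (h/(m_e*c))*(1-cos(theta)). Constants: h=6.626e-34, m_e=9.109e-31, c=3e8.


Compton wavelength: h/(m_e*c) = 2.4247e-12 m
d_lambda = 2.4247e-12 * (1 - cos(142.7 deg))
= 2.4247e-12 * 1.795473
= 4.3535e-12 m = 0.004353 nm
lambda' = 0.0658 + 0.004353
= 0.070153 nm

0.070153


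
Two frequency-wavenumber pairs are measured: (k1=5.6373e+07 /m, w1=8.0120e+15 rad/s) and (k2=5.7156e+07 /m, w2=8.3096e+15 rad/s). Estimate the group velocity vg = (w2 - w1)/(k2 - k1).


vg = (w2 - w1) / (k2 - k1)
= (8.3096e+15 - 8.0120e+15) / (5.7156e+07 - 5.6373e+07)
= 2.9760e+14 / 7.8300e+05
= 3.8008e+08 m/s

3.8008e+08


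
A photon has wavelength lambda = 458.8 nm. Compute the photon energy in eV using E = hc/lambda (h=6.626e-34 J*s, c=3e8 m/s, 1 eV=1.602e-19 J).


E = hc / lambda
= (6.626e-34)(3e8) / (458.8e-9)
= 1.9878e-25 / 4.5880e-07
= 4.3326e-19 J
Converting to eV: 4.3326e-19 / 1.602e-19
= 2.7045 eV

2.7045


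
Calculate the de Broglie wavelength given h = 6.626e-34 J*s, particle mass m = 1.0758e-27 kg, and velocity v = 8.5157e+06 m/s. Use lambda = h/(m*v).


lambda = h / (m * v)
= 6.626e-34 / (1.0758e-27 * 8.5157e+06)
= 6.626e-34 / 9.1612e-21
= 7.2327e-14 m

7.2327e-14


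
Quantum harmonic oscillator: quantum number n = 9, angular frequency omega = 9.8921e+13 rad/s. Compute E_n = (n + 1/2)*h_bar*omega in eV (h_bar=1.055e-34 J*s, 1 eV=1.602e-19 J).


E = (n + 1/2) * h_bar * omega
= (9 + 0.5) * 1.055e-34 * 9.8921e+13
= 9.5 * 1.0436e-20
= 9.9144e-20 J
= 0.6189 eV

0.6189


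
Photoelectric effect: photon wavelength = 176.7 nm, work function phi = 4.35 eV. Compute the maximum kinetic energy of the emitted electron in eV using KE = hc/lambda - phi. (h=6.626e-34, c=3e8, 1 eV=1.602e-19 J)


E_photon = hc / lambda
= (6.626e-34)(3e8) / (176.7e-9)
= 1.1250e-18 J
= 7.0222 eV
KE = E_photon - phi
= 7.0222 - 4.35
= 2.6722 eV

2.6722


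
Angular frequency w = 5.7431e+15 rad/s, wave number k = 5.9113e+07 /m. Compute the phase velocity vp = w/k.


vp = w / k
= 5.7431e+15 / 5.9113e+07
= 9.7155e+07 m/s

9.7155e+07


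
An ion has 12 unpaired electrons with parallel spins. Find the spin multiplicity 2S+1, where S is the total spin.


Total spin S = N * (1/2) = 12 * 0.5 = 6.0
Spin multiplicity = 2S + 1
= 2 * 6.0 + 1
= 13

13


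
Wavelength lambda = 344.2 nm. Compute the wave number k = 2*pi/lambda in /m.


k = 2 * pi / lambda
= 6.2832 / (344.2e-9)
= 6.2832 / 3.4420e-07
= 1.8254e+07 /m

1.8254e+07


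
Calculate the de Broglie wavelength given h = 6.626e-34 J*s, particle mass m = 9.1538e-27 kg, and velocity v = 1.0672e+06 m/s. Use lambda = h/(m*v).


lambda = h / (m * v)
= 6.626e-34 / (9.1538e-27 * 1.0672e+06)
= 6.626e-34 / 9.7689e-21
= 6.7827e-14 m

6.7827e-14


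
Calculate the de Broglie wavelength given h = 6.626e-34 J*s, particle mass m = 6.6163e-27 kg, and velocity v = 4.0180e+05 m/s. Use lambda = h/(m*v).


lambda = h / (m * v)
= 6.626e-34 / (6.6163e-27 * 4.0180e+05)
= 6.626e-34 / 2.6584e-21
= 2.4924e-13 m

2.4924e-13


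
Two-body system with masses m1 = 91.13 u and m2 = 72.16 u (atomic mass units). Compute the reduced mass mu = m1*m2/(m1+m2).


mu = m1 * m2 / (m1 + m2)
= 91.13 * 72.16 / (91.13 + 72.16)
= 6575.9408 / 163.29
= 40.2715 u

40.2715


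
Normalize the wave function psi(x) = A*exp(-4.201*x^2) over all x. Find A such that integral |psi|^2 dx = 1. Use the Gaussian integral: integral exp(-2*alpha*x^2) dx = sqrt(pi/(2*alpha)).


integral |psi|^2 dx = A^2 * sqrt(pi/(2*alpha)) = 1
A^2 = sqrt(2*alpha/pi)
= sqrt(2 * 4.201 / pi)
= 1.635371
A = sqrt(1.635371)
= 1.2788

1.2788


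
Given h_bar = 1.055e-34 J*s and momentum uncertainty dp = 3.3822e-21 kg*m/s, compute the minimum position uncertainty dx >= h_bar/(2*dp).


dx = h_bar / (2 * dp)
= 1.055e-34 / (2 * 3.3822e-21)
= 1.055e-34 / 6.7644e-21
= 1.5596e-14 m

1.5596e-14


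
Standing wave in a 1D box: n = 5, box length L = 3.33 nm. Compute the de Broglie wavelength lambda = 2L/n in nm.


lambda = 2L / n
= 2 * 3.33 / 5
= 6.66 / 5
= 1.332 nm

1.332


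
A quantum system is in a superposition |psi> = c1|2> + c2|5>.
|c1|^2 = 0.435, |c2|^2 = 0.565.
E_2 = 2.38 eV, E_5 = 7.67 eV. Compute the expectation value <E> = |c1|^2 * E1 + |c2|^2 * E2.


<E> = |c1|^2 * E1 + |c2|^2 * E2
= 0.435 * 2.38 + 0.565 * 7.67
= 1.0353 + 4.3335
= 5.3689 eV

5.3689


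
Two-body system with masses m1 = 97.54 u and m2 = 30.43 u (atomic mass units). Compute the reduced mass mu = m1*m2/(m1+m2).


mu = m1 * m2 / (m1 + m2)
= 97.54 * 30.43 / (97.54 + 30.43)
= 2968.1422 / 127.97
= 23.194 u

23.194


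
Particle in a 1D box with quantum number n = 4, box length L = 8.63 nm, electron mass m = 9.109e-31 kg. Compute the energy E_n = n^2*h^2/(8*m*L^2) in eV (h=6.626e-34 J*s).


E = n^2 * h^2 / (8 * m * L^2)
= 4^2 * (6.626e-34)^2 / (8 * 9.109e-31 * (8.63e-9)^2)
= 16 * 4.3904e-67 / (8 * 9.109e-31 * 7.4477e-17)
= 1.2943e-20 J
= 0.0808 eV

0.0808


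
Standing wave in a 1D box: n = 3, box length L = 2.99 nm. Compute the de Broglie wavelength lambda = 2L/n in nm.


lambda = 2L / n
= 2 * 2.99 / 3
= 5.98 / 3
= 1.9933 nm

1.9933


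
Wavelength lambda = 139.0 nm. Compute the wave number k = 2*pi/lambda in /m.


k = 2 * pi / lambda
= 6.2832 / (139.0e-9)
= 6.2832 / 1.3900e-07
= 4.5203e+07 /m

4.5203e+07


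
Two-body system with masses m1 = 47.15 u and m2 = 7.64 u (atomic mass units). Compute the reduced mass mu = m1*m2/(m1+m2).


mu = m1 * m2 / (m1 + m2)
= 47.15 * 7.64 / (47.15 + 7.64)
= 360.226 / 54.79
= 6.5747 u

6.5747


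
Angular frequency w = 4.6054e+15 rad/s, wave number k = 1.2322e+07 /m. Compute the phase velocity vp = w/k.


vp = w / k
= 4.6054e+15 / 1.2322e+07
= 3.7375e+08 m/s

3.7375e+08


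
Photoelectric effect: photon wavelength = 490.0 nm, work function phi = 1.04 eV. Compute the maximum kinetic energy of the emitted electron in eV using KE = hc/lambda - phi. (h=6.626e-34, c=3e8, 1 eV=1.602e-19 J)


E_photon = hc / lambda
= (6.626e-34)(3e8) / (490.0e-9)
= 4.0567e-19 J
= 2.5323 eV
KE = E_photon - phi
= 2.5323 - 1.04
= 1.4923 eV

1.4923


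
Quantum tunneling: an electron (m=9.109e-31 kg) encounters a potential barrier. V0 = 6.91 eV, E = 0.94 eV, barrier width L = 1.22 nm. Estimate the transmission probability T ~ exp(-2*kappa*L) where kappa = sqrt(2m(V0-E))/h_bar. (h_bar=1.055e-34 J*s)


V0 - E = 5.97 eV = 9.5639e-19 J
kappa = sqrt(2 * m * (V0-E)) / h_bar
= sqrt(2 * 9.109e-31 * 9.5639e-19) / 1.055e-34
= 1.2512e+10 /m
2*kappa*L = 2 * 1.2512e+10 * 1.22e-9
= 30.5285
T = exp(-30.5285) = 5.515951e-14

5.515951e-14


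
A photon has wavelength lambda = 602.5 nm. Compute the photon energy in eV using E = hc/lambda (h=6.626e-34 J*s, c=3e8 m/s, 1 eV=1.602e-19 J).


E = hc / lambda
= (6.626e-34)(3e8) / (602.5e-9)
= 1.9878e-25 / 6.0250e-07
= 3.2993e-19 J
Converting to eV: 3.2993e-19 / 1.602e-19
= 2.0595 eV

2.0595


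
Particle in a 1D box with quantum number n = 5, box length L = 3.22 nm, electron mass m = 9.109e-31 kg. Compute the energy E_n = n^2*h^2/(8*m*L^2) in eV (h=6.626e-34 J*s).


E = n^2 * h^2 / (8 * m * L^2)
= 5^2 * (6.626e-34)^2 / (8 * 9.109e-31 * (3.22e-9)^2)
= 25 * 4.3904e-67 / (8 * 9.109e-31 * 1.0368e-17)
= 1.4527e-19 J
= 0.9068 eV

0.9068


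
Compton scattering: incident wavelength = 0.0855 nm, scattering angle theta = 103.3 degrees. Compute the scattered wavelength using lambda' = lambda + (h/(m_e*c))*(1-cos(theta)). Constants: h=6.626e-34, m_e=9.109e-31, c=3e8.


Compton wavelength: h/(m_e*c) = 2.4247e-12 m
d_lambda = 2.4247e-12 * (1 - cos(103.3 deg))
= 2.4247e-12 * 1.23005
= 2.9825e-12 m = 0.002983 nm
lambda' = 0.0855 + 0.002983
= 0.088483 nm

0.088483


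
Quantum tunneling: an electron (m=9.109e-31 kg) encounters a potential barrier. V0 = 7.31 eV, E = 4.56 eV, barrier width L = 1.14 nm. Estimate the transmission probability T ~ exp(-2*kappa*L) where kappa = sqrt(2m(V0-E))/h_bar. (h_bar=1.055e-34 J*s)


V0 - E = 2.75 eV = 4.4055e-19 J
kappa = sqrt(2 * m * (V0-E)) / h_bar
= sqrt(2 * 9.109e-31 * 4.4055e-19) / 1.055e-34
= 8.4917e+09 /m
2*kappa*L = 2 * 8.4917e+09 * 1.14e-9
= 19.3611
T = exp(-19.3611) = 3.904587e-09

3.904587e-09


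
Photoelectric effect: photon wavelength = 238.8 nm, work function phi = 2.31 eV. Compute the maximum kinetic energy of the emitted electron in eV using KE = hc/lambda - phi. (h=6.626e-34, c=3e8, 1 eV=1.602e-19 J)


E_photon = hc / lambda
= (6.626e-34)(3e8) / (238.8e-9)
= 8.3241e-19 J
= 5.1961 eV
KE = E_photon - phi
= 5.1961 - 2.31
= 2.8861 eV

2.8861


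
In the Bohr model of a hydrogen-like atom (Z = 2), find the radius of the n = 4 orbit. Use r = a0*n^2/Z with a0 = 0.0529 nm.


r = a0 * n^2 / Z
= 0.0529 * 4^2 / 2
= 0.0529 * 16 / 2
= 0.4232 nm

0.4232


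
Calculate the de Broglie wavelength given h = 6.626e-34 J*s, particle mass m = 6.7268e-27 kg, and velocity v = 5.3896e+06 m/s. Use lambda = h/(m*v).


lambda = h / (m * v)
= 6.626e-34 / (6.7268e-27 * 5.3896e+06)
= 6.626e-34 / 3.6255e-20
= 1.8276e-14 m

1.8276e-14


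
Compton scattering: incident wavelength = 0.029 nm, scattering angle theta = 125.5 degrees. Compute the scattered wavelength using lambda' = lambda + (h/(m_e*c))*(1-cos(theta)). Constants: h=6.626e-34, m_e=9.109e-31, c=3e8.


Compton wavelength: h/(m_e*c) = 2.4247e-12 m
d_lambda = 2.4247e-12 * (1 - cos(125.5 deg))
= 2.4247e-12 * 1.580703
= 3.8327e-12 m = 0.003833 nm
lambda' = 0.029 + 0.003833
= 0.032833 nm

0.032833


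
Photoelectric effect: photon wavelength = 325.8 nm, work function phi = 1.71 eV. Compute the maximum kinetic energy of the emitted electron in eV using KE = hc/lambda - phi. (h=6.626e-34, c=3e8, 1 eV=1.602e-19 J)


E_photon = hc / lambda
= (6.626e-34)(3e8) / (325.8e-9)
= 6.1013e-19 J
= 3.8085 eV
KE = E_photon - phi
= 3.8085 - 1.71
= 2.0985 eV

2.0985


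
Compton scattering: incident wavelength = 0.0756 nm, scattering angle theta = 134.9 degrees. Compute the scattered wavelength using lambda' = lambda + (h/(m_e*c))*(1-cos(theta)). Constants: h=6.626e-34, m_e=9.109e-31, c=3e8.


Compton wavelength: h/(m_e*c) = 2.4247e-12 m
d_lambda = 2.4247e-12 * (1 - cos(134.9 deg))
= 2.4247e-12 * 1.705872
= 4.1362e-12 m = 0.004136 nm
lambda' = 0.0756 + 0.004136
= 0.079736 nm

0.079736


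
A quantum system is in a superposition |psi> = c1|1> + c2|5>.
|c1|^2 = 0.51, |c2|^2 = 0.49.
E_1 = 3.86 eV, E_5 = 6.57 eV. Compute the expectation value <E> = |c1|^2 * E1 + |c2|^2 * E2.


<E> = |c1|^2 * E1 + |c2|^2 * E2
= 0.51 * 3.86 + 0.49 * 6.57
= 1.9686 + 3.2193
= 5.1879 eV

5.1879


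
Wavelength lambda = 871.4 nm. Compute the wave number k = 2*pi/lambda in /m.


k = 2 * pi / lambda
= 6.2832 / (871.4e-9)
= 6.2832 / 8.7140e-07
= 7.2104e+06 /m

7.2104e+06


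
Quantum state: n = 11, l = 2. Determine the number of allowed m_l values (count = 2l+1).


m_l ranges from -l to +l in integer steps
So m_l goes from -2 to +2
Count = 2l + 1 = 2*2 + 1
= 5

5


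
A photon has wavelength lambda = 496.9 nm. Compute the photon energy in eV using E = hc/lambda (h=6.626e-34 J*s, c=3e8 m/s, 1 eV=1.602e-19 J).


E = hc / lambda
= (6.626e-34)(3e8) / (496.9e-9)
= 1.9878e-25 / 4.9690e-07
= 4.0004e-19 J
Converting to eV: 4.0004e-19 / 1.602e-19
= 2.4971 eV

2.4971


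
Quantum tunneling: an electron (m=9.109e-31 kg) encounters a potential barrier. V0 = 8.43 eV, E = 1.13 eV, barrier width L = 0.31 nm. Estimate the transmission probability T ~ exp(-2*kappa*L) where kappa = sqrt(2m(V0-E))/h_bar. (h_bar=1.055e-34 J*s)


V0 - E = 7.3 eV = 1.1695e-18 J
kappa = sqrt(2 * m * (V0-E)) / h_bar
= sqrt(2 * 9.109e-31 * 1.1695e-18) / 1.055e-34
= 1.3835e+10 /m
2*kappa*L = 2 * 1.3835e+10 * 0.31e-9
= 8.5779
T = exp(-8.5779) = 1.882150e-04

1.882150e-04


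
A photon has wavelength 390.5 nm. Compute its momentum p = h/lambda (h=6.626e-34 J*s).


p = h / lambda
= 6.626e-34 / (390.5e-9)
= 6.626e-34 / 3.9050e-07
= 1.6968e-27 kg*m/s

1.6968e-27


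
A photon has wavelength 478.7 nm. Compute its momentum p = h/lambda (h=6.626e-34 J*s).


p = h / lambda
= 6.626e-34 / (478.7e-9)
= 6.626e-34 / 4.7870e-07
= 1.3842e-27 kg*m/s

1.3842e-27


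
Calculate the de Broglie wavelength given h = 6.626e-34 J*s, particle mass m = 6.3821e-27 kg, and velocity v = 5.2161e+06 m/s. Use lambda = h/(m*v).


lambda = h / (m * v)
= 6.626e-34 / (6.3821e-27 * 5.2161e+06)
= 6.626e-34 / 3.3290e-20
= 1.9904e-14 m

1.9904e-14


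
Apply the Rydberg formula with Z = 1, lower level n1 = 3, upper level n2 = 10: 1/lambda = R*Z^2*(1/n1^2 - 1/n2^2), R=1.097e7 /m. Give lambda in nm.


1/lambda = R * Z^2 * (1/n1^2 - 1/n2^2)
= 1.097e7 * 1^2 * (1/3^2 - 1/10^2)
= 1.097e7 * 1 * (0.111111 - 0.01)
= 1.1092e+06 /m
lambda = 1 / 1.1092e+06
= 901.5597 nm

901.5597


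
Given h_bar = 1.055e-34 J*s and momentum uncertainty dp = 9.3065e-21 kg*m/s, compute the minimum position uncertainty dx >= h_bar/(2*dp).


dx = h_bar / (2 * dp)
= 1.055e-34 / (2 * 9.3065e-21)
= 1.055e-34 / 1.8613e-20
= 5.6681e-15 m

5.6681e-15


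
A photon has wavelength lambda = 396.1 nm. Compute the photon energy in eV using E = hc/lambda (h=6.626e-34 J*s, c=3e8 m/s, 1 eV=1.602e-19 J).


E = hc / lambda
= (6.626e-34)(3e8) / (396.1e-9)
= 1.9878e-25 / 3.9610e-07
= 5.0184e-19 J
Converting to eV: 5.0184e-19 / 1.602e-19
= 3.1326 eV

3.1326


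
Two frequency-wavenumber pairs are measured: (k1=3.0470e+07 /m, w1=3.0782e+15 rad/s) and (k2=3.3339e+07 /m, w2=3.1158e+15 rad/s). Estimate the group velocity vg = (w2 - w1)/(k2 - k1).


vg = (w2 - w1) / (k2 - k1)
= (3.1158e+15 - 3.0782e+15) / (3.3339e+07 - 3.0470e+07)
= 3.7600e+13 / 2.8690e+06
= 1.3106e+07 m/s

1.3106e+07


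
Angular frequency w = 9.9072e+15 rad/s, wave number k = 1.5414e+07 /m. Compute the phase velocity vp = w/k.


vp = w / k
= 9.9072e+15 / 1.5414e+07
= 6.4274e+08 m/s

6.4274e+08


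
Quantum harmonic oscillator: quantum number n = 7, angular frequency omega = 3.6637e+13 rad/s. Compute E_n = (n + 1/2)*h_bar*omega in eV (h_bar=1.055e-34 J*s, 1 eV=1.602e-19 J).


E = (n + 1/2) * h_bar * omega
= (7 + 0.5) * 1.055e-34 * 3.6637e+13
= 7.5 * 3.8652e-21
= 2.8989e-20 J
= 0.181 eV

0.181


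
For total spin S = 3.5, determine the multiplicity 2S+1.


Spin multiplicity = 2S + 1
= 2 * 3.5 + 1
= 7.0 + 1
= 8

8


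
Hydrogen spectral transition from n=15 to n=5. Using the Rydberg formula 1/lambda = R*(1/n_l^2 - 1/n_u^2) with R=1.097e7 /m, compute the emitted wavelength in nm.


1/lambda = R * (1/n_l^2 - 1/n_u^2)
= 1.097e7 * (1/5^2 - 1/15^2)
= 1.097e7 * (0.04 - 0.004444)
= 1.097e7 * 0.035556
= 3.9004e+05 /m
lambda = 1 / 3.9004e+05 = 2563.8104 nm

2563.8104


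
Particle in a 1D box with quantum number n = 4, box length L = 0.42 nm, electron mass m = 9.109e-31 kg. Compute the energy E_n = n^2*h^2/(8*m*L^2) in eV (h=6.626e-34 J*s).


E = n^2 * h^2 / (8 * m * L^2)
= 4^2 * (6.626e-34)^2 / (8 * 9.109e-31 * (0.42e-9)^2)
= 16 * 4.3904e-67 / (8 * 9.109e-31 * 1.7640e-19)
= 5.4647e-18 J
= 34.1115 eV

34.1115


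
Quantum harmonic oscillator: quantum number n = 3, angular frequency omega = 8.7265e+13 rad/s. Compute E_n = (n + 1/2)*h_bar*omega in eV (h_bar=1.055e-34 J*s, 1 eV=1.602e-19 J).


E = (n + 1/2) * h_bar * omega
= (3 + 0.5) * 1.055e-34 * 8.7265e+13
= 3.5 * 9.2065e-21
= 3.2223e-20 J
= 0.2011 eV

0.2011


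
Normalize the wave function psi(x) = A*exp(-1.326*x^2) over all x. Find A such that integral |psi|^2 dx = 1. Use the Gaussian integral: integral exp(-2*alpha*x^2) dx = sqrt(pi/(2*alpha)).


integral |psi|^2 dx = A^2 * sqrt(pi/(2*alpha)) = 1
A^2 = sqrt(2*alpha/pi)
= sqrt(2 * 1.326 / pi)
= 0.918781
A = sqrt(0.918781)
= 0.9585

0.9585


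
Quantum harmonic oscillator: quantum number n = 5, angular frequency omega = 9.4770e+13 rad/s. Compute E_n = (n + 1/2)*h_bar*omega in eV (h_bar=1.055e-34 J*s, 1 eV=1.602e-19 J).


E = (n + 1/2) * h_bar * omega
= (5 + 0.5) * 1.055e-34 * 9.4770e+13
= 5.5 * 9.9982e-21
= 5.4990e-20 J
= 0.3433 eV

0.3433


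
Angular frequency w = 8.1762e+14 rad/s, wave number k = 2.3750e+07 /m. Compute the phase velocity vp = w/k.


vp = w / k
= 8.1762e+14 / 2.3750e+07
= 3.4426e+07 m/s

3.4426e+07


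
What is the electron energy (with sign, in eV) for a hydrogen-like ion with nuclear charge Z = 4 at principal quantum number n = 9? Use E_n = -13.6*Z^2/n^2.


E_n = -13.6 * Z^2 / n^2
= -13.6 * 4^2 / 9^2
= -13.6 * 16 / 81
= -2.6864 eV

-2.6864


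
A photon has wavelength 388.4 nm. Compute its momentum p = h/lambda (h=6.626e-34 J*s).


p = h / lambda
= 6.626e-34 / (388.4e-9)
= 6.626e-34 / 3.8840e-07
= 1.7060e-27 kg*m/s

1.7060e-27


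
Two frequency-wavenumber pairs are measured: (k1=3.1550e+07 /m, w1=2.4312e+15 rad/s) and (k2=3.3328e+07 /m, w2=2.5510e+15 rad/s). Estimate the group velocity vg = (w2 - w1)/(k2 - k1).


vg = (w2 - w1) / (k2 - k1)
= (2.5510e+15 - 2.4312e+15) / (3.3328e+07 - 3.1550e+07)
= 1.1980e+14 / 1.7780e+06
= 6.7379e+07 m/s

6.7379e+07


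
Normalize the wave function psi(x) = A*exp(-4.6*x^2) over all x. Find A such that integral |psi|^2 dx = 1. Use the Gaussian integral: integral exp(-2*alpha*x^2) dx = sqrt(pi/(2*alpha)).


integral |psi|^2 dx = A^2 * sqrt(pi/(2*alpha)) = 1
A^2 = sqrt(2*alpha/pi)
= sqrt(2 * 4.6 / pi)
= 1.711272
A = sqrt(1.711272)
= 1.3082

1.3082


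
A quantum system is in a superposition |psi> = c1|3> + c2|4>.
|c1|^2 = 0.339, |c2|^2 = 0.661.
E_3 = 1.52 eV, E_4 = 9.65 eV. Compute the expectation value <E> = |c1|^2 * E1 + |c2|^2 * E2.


<E> = |c1|^2 * E1 + |c2|^2 * E2
= 0.339 * 1.52 + 0.661 * 9.65
= 0.5153 + 6.3787
= 6.8939 eV

6.8939


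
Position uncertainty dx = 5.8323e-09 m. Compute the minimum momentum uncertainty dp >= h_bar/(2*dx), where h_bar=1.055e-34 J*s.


dp = h_bar / (2 * dx)
= 1.055e-34 / (2 * 5.8323e-09)
= 1.055e-34 / 1.1665e-08
= 9.0445e-27 kg*m/s

9.0445e-27


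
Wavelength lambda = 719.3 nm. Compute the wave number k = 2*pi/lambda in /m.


k = 2 * pi / lambda
= 6.2832 / (719.3e-9)
= 6.2832 / 7.1930e-07
= 8.7351e+06 /m

8.7351e+06


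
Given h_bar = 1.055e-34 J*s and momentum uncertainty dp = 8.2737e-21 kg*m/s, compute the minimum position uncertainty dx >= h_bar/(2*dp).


dx = h_bar / (2 * dp)
= 1.055e-34 / (2 * 8.2737e-21)
= 1.055e-34 / 1.6547e-20
= 6.3756e-15 m

6.3756e-15


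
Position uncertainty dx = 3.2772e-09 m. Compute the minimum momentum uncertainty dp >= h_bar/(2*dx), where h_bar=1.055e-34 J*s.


dp = h_bar / (2 * dx)
= 1.055e-34 / (2 * 3.2772e-09)
= 1.055e-34 / 6.5544e-09
= 1.6096e-26 kg*m/s

1.6096e-26


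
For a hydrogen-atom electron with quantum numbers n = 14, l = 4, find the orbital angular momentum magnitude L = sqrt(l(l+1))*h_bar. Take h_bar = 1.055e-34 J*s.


L = sqrt(l*(l+1)) * h_bar
= sqrt(4 * 5) * 1.055e-34
= sqrt(20) * 1.055e-34
= 4.4721 * 1.055e-34
= 4.7181e-34 J*s

4.7181e-34


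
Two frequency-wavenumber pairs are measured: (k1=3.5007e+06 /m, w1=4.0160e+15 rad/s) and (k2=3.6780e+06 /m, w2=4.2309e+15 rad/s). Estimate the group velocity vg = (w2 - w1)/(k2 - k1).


vg = (w2 - w1) / (k2 - k1)
= (4.2309e+15 - 4.0160e+15) / (3.6780e+06 - 3.5007e+06)
= 2.1490e+14 / 1.7730e+05
= 1.2121e+09 m/s

1.2121e+09


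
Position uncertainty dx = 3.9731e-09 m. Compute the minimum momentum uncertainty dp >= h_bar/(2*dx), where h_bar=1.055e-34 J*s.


dp = h_bar / (2 * dx)
= 1.055e-34 / (2 * 3.9731e-09)
= 1.055e-34 / 7.9462e-09
= 1.3277e-26 kg*m/s

1.3277e-26


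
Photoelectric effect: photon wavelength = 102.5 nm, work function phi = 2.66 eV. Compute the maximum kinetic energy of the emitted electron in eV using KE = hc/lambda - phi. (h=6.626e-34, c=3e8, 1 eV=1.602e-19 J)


E_photon = hc / lambda
= (6.626e-34)(3e8) / (102.5e-9)
= 1.9393e-18 J
= 12.1056 eV
KE = E_photon - phi
= 12.1056 - 2.66
= 9.4456 eV

9.4456


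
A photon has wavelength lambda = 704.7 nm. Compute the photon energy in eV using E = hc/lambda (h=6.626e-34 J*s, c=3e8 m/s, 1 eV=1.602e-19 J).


E = hc / lambda
= (6.626e-34)(3e8) / (704.7e-9)
= 1.9878e-25 / 7.0470e-07
= 2.8208e-19 J
Converting to eV: 2.8208e-19 / 1.602e-19
= 1.7608 eV

1.7608


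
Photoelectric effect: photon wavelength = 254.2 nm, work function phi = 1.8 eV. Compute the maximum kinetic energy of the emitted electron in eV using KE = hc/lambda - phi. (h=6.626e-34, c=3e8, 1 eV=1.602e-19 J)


E_photon = hc / lambda
= (6.626e-34)(3e8) / (254.2e-9)
= 7.8198e-19 J
= 4.8813 eV
KE = E_photon - phi
= 4.8813 - 1.8
= 3.0813 eV

3.0813


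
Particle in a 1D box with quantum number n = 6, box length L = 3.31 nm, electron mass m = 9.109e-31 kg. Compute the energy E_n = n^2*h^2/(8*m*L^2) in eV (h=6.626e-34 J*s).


E = n^2 * h^2 / (8 * m * L^2)
= 6^2 * (6.626e-34)^2 / (8 * 9.109e-31 * (3.31e-9)^2)
= 36 * 4.3904e-67 / (8 * 9.109e-31 * 1.0956e-17)
= 1.9797e-19 J
= 1.2357 eV

1.2357


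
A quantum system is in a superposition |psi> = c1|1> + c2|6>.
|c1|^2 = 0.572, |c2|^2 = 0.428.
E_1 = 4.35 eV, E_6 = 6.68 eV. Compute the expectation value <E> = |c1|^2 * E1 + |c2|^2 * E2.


<E> = |c1|^2 * E1 + |c2|^2 * E2
= 0.572 * 4.35 + 0.428 * 6.68
= 2.4882 + 2.859
= 5.3472 eV

5.3472


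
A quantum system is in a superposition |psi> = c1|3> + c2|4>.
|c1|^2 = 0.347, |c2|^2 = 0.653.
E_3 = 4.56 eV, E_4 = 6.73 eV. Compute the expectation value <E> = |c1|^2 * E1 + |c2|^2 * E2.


<E> = |c1|^2 * E1 + |c2|^2 * E2
= 0.347 * 4.56 + 0.653 * 6.73
= 1.5823 + 4.3947
= 5.977 eV

5.977


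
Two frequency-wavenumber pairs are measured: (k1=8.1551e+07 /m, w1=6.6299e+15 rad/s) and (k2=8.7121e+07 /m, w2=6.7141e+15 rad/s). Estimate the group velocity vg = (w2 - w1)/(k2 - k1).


vg = (w2 - w1) / (k2 - k1)
= (6.7141e+15 - 6.6299e+15) / (8.7121e+07 - 8.1551e+07)
= 8.4200e+13 / 5.5700e+06
= 1.5117e+07 m/s

1.5117e+07


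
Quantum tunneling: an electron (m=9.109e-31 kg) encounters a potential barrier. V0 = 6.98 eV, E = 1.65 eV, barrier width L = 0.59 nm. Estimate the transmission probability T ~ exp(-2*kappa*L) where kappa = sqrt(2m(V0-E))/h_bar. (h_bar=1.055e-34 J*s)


V0 - E = 5.33 eV = 8.5387e-19 J
kappa = sqrt(2 * m * (V0-E)) / h_bar
= sqrt(2 * 9.109e-31 * 8.5387e-19) / 1.055e-34
= 1.1822e+10 /m
2*kappa*L = 2 * 1.1822e+10 * 0.59e-9
= 13.95
T = exp(-13.95) = 8.741467e-07

8.741467e-07


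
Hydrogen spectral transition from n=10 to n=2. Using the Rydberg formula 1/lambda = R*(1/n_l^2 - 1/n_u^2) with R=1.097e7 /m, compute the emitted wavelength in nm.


1/lambda = R * (1/n_l^2 - 1/n_u^2)
= 1.097e7 * (1/2^2 - 1/10^2)
= 1.097e7 * (0.25 - 0.01)
= 1.097e7 * 0.24
= 2.6328e+06 /m
lambda = 1 / 2.6328e+06 = 379.8238 nm

379.8238


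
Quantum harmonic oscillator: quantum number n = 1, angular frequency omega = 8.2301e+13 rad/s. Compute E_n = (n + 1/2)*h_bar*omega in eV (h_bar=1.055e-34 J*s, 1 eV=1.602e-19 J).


E = (n + 1/2) * h_bar * omega
= (1 + 0.5) * 1.055e-34 * 8.2301e+13
= 1.5 * 8.6828e-21
= 1.3024e-20 J
= 0.0813 eV

0.0813


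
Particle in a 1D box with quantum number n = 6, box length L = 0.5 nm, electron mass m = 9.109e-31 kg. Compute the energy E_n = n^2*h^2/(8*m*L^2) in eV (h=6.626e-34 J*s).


E = n^2 * h^2 / (8 * m * L^2)
= 6^2 * (6.626e-34)^2 / (8 * 9.109e-31 * (0.5e-9)^2)
= 36 * 4.3904e-67 / (8 * 9.109e-31 * 2.5000e-19)
= 8.6757e-18 J
= 54.1554 eV

54.1554


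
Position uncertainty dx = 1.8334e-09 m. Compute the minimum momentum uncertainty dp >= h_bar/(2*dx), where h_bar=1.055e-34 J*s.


dp = h_bar / (2 * dx)
= 1.055e-34 / (2 * 1.8334e-09)
= 1.055e-34 / 3.6668e-09
= 2.8772e-26 kg*m/s

2.8772e-26


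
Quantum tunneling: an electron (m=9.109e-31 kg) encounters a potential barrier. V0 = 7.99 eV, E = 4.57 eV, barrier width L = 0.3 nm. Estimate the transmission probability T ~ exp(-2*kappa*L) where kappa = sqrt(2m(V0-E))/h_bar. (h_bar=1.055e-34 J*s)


V0 - E = 3.42 eV = 5.4788e-19 J
kappa = sqrt(2 * m * (V0-E)) / h_bar
= sqrt(2 * 9.109e-31 * 5.4788e-19) / 1.055e-34
= 9.4698e+09 /m
2*kappa*L = 2 * 9.4698e+09 * 0.3e-9
= 5.6819
T = exp(-5.6819) = 3.407085e-03

3.407085e-03


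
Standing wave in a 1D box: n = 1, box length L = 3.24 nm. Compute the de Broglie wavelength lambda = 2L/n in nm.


lambda = 2L / n
= 2 * 3.24 / 1
= 6.48 / 1
= 6.48 nm

6.48


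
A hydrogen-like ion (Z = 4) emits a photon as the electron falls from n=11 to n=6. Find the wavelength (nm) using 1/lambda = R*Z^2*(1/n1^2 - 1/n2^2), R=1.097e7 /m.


1/lambda = R * Z^2 * (1/n1^2 - 1/n2^2)
= 1.097e7 * 4^2 * (1/6^2 - 1/11^2)
= 1.097e7 * 16 * (0.027778 - 0.008264)
= 3.4250e+06 /m
lambda = 1 / 3.4250e+06
= 291.9728 nm

291.9728


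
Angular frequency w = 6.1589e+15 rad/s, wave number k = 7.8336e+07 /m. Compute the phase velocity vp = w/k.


vp = w / k
= 6.1589e+15 / 7.8336e+07
= 7.8622e+07 m/s

7.8622e+07


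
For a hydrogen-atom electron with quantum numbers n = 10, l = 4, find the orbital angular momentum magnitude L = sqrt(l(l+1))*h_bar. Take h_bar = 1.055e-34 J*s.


L = sqrt(l*(l+1)) * h_bar
= sqrt(4 * 5) * 1.055e-34
= sqrt(20) * 1.055e-34
= 4.4721 * 1.055e-34
= 4.7181e-34 J*s

4.7181e-34


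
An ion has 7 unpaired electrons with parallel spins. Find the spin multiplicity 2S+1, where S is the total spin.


Total spin S = N * (1/2) = 7 * 0.5 = 3.5
Spin multiplicity = 2S + 1
= 2 * 3.5 + 1
= 8

8


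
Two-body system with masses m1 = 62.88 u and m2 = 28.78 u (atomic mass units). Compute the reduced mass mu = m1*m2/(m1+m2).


mu = m1 * m2 / (m1 + m2)
= 62.88 * 28.78 / (62.88 + 28.78)
= 1809.6864 / 91.66
= 19.7435 u

19.7435


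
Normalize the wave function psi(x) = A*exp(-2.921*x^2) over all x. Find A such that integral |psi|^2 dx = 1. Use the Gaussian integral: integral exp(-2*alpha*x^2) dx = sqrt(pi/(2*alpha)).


integral |psi|^2 dx = A^2 * sqrt(pi/(2*alpha)) = 1
A^2 = sqrt(2*alpha/pi)
= sqrt(2 * 2.921 / pi)
= 1.363659
A = sqrt(1.363659)
= 1.1678

1.1678


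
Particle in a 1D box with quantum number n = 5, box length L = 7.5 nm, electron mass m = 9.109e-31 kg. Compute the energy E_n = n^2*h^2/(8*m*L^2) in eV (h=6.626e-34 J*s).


E = n^2 * h^2 / (8 * m * L^2)
= 5^2 * (6.626e-34)^2 / (8 * 9.109e-31 * (7.5e-9)^2)
= 25 * 4.3904e-67 / (8 * 9.109e-31 * 5.6250e-17)
= 2.6777e-20 J
= 0.1671 eV

0.1671


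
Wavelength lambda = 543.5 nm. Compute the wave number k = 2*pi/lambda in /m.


k = 2 * pi / lambda
= 6.2832 / (543.5e-9)
= 6.2832 / 5.4350e-07
= 1.1561e+07 /m

1.1561e+07


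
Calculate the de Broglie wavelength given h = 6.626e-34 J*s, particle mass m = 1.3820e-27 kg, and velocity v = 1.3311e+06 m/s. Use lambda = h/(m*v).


lambda = h / (m * v)
= 6.626e-34 / (1.3820e-27 * 1.3311e+06)
= 6.626e-34 / 1.8396e-21
= 3.6019e-13 m

3.6019e-13


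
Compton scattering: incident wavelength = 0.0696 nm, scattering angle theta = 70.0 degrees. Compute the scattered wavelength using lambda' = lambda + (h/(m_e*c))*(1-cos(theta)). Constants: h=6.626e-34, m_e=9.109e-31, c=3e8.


Compton wavelength: h/(m_e*c) = 2.4247e-12 m
d_lambda = 2.4247e-12 * (1 - cos(70.0 deg))
= 2.4247e-12 * 0.65798
= 1.5954e-12 m = 0.001595 nm
lambda' = 0.0696 + 0.001595
= 0.071195 nm

0.071195


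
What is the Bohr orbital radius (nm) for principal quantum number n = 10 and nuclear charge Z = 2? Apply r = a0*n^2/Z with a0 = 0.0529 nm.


r = a0 * n^2 / Z
= 0.0529 * 10^2 / 2
= 0.0529 * 100 / 2
= 2.645 nm

2.645


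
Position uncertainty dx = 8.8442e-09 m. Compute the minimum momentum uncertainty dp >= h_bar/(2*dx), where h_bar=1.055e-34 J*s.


dp = h_bar / (2 * dx)
= 1.055e-34 / (2 * 8.8442e-09)
= 1.055e-34 / 1.7688e-08
= 5.9644e-27 kg*m/s

5.9644e-27


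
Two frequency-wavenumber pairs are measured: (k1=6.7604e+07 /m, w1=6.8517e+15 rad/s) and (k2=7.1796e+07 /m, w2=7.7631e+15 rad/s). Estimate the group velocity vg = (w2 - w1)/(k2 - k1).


vg = (w2 - w1) / (k2 - k1)
= (7.7631e+15 - 6.8517e+15) / (7.1796e+07 - 6.7604e+07)
= 9.1140e+14 / 4.1920e+06
= 2.1741e+08 m/s

2.1741e+08


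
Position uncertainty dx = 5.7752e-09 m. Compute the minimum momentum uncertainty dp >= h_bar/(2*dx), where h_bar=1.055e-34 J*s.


dp = h_bar / (2 * dx)
= 1.055e-34 / (2 * 5.7752e-09)
= 1.055e-34 / 1.1550e-08
= 9.1339e-27 kg*m/s

9.1339e-27


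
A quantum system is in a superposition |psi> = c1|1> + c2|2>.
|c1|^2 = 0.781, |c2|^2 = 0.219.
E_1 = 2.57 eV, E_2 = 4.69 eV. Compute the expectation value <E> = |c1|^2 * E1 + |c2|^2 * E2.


<E> = |c1|^2 * E1 + |c2|^2 * E2
= 0.781 * 2.57 + 0.219 * 4.69
= 2.0072 + 1.0271
= 3.0343 eV

3.0343


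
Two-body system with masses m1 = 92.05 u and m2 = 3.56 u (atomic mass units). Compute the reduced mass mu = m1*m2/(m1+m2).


mu = m1 * m2 / (m1 + m2)
= 92.05 * 3.56 / (92.05 + 3.56)
= 327.698 / 95.61
= 3.4274 u

3.4274


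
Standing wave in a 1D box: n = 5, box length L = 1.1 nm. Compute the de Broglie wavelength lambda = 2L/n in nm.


lambda = 2L / n
= 2 * 1.1 / 5
= 2.2 / 5
= 0.44 nm

0.44


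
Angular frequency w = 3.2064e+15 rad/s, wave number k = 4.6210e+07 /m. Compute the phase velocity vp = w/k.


vp = w / k
= 3.2064e+15 / 4.6210e+07
= 6.9388e+07 m/s

6.9388e+07


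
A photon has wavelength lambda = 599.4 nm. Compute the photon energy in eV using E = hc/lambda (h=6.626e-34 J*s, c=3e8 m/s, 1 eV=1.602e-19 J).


E = hc / lambda
= (6.626e-34)(3e8) / (599.4e-9)
= 1.9878e-25 / 5.9940e-07
= 3.3163e-19 J
Converting to eV: 3.3163e-19 / 1.602e-19
= 2.0701 eV

2.0701


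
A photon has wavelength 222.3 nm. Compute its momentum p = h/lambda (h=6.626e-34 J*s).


p = h / lambda
= 6.626e-34 / (222.3e-9)
= 6.626e-34 / 2.2230e-07
= 2.9807e-27 kg*m/s

2.9807e-27


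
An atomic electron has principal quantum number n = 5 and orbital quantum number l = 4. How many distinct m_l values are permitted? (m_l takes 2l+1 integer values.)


m_l ranges from -l to +l in integer steps
So m_l goes from -4 to +4
Count = 2l + 1 = 2*4 + 1
= 9

9


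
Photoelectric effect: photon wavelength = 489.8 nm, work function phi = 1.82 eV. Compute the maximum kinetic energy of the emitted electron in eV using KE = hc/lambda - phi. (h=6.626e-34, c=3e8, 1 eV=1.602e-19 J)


E_photon = hc / lambda
= (6.626e-34)(3e8) / (489.8e-9)
= 4.0584e-19 J
= 2.5333 eV
KE = E_photon - phi
= 2.5333 - 1.82
= 0.7133 eV

0.7133


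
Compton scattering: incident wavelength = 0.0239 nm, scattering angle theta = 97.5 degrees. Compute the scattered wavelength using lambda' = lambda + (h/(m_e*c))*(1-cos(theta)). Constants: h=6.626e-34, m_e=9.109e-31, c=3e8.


Compton wavelength: h/(m_e*c) = 2.4247e-12 m
d_lambda = 2.4247e-12 * (1 - cos(97.5 deg))
= 2.4247e-12 * 1.130526
= 2.7412e-12 m = 0.002741 nm
lambda' = 0.0239 + 0.002741
= 0.026641 nm

0.026641
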